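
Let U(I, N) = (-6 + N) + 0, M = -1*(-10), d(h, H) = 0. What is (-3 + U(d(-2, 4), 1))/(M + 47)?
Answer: -8/57 ≈ -0.14035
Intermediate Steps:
M = 10
U(I, N) = -6 + N
(-3 + U(d(-2, 4), 1))/(M + 47) = (-3 + (-6 + 1))/(10 + 47) = (-3 - 5)/57 = -8*1/57 = -8/57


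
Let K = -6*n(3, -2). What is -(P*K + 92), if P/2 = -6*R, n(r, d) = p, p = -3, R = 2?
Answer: 340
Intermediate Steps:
n(r, d) = -3
K = 18 (K = -6*(-3) = 18)
P = -24 (P = 2*(-6*2) = 2*(-12) = -24)
-(P*K + 92) = -(-24*18 + 92) = -(-432 + 92) = -1*(-340) = 340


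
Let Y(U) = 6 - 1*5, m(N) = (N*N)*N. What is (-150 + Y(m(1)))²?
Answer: 22201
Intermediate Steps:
m(N) = N³ (m(N) = N²*N = N³)
Y(U) = 1 (Y(U) = 6 - 5 = 1)
(-150 + Y(m(1)))² = (-150 + 1)² = (-149)² = 22201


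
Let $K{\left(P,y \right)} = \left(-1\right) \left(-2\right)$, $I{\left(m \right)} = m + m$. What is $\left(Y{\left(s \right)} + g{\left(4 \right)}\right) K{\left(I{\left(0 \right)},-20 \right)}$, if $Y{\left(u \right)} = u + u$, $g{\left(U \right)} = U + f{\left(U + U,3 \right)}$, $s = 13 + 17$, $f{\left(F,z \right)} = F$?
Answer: $144$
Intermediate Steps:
$s = 30$
$I{\left(m \right)} = 2 m$
$g{\left(U \right)} = 3 U$ ($g{\left(U \right)} = U + \left(U + U\right) = U + 2 U = 3 U$)
$K{\left(P,y \right)} = 2$
$Y{\left(u \right)} = 2 u$
$\left(Y{\left(s \right)} + g{\left(4 \right)}\right) K{\left(I{\left(0 \right)},-20 \right)} = \left(2 \cdot 30 + 3 \cdot 4\right) 2 = \left(60 + 12\right) 2 = 72 \cdot 2 = 144$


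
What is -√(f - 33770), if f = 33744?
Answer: -I*√26 ≈ -5.099*I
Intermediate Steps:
-√(f - 33770) = -√(33744 - 33770) = -√(-26) = -I*√26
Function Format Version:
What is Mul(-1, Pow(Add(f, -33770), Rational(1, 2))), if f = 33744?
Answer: Mul(-1, I, Pow(26, Rational(1, 2))) ≈ Mul(-5.0990, I)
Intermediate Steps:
Mul(-1, Pow(Add(f, -33770), Rational(1, 2))) = Mul(-1, Pow(Add(33744, -33770), Rational(1, 2))) = Mul(-1, Pow(-26, Rational(1, 2))) = Mul(-1, Mul(I, Pow(26, Rational(1, 2)))) = Mul(-1, I, Pow(26, Rational(1, 2)))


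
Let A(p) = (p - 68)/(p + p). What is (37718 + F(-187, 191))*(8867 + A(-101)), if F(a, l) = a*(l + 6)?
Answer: 1574555337/202 ≈ 7.7948e+6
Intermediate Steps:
A(p) = (-68 + p)/(2*p) (A(p) = (-68 + p)/((2*p)) = (-68 + p)*(1/(2*p)) = (-68 + p)/(2*p))
F(a, l) = a*(6 + l)
(37718 + F(-187, 191))*(8867 + A(-101)) = (37718 - 187*(6 + 191))*(8867 + (½)*(-68 - 101)/(-101)) = (37718 - 187*197)*(8867 + (½)*(-1/101)*(-169)) = (37718 - 36839)*(8867 + 169/202) = 879*(1791303/202) = 1574555337/202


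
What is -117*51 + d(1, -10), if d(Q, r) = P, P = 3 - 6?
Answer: -5970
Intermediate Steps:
P = -3
d(Q, r) = -3
-117*51 + d(1, -10) = -117*51 - 3 = -5967 - 3 = -5970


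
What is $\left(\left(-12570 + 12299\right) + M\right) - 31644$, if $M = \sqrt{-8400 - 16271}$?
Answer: $-31915 + i \sqrt{24671} \approx -31915.0 + 157.07 i$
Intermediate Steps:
$M = i \sqrt{24671}$ ($M = \sqrt{-24671} = i \sqrt{24671} \approx 157.07 i$)
$\left(\left(-12570 + 12299\right) + M\right) - 31644 = \left(\left(-12570 + 12299\right) + i \sqrt{24671}\right) - 31644 = \left(-271 + i \sqrt{24671}\right) - 31644 = -31915 + i \sqrt{24671}$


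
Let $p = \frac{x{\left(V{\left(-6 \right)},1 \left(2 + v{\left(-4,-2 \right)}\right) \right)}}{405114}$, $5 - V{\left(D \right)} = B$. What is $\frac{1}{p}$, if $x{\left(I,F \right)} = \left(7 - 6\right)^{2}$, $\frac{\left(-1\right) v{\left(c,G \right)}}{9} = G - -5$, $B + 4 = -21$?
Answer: $405114$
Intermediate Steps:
$B = -25$ ($B = -4 - 21 = -25$)
$V{\left(D \right)} = 30$ ($V{\left(D \right)} = 5 - -25 = 5 + 25 = 30$)
$v{\left(c,G \right)} = -45 - 9 G$ ($v{\left(c,G \right)} = - 9 \left(G - -5\right) = - 9 \left(G + 5\right) = - 9 \left(5 + G\right) = -45 - 9 G$)
$x{\left(I,F \right)} = 1$ ($x{\left(I,F \right)} = 1^{2} = 1$)
$p = \frac{1}{405114}$ ($p = 1 \cdot \frac{1}{405114} = \frac{1}{405114} \approx 2.4684 \cdot 10^{-6}$)
$\frac{1}{p} = \frac{1}{\frac{1}{405114}} = 405114$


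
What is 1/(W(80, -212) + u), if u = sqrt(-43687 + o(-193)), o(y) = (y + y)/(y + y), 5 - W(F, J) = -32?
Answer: 37/45055 - 3*I*sqrt(4854)/45055 ≈ 0.00082122 - 0.004639*I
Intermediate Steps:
W(F, J) = 37 (W(F, J) = 5 - 1*(-32) = 5 + 32 = 37)
o(y) = 1 (o(y) = (2*y)/((2*y)) = (2*y)*(1/(2*y)) = 1)
u = 3*I*sqrt(4854) (u = sqrt(-43687 + 1) = sqrt(-43686) = 3*I*sqrt(4854) ≈ 209.01*I)
1/(W(80, -212) + u) = 1/(37 + 3*I*sqrt(4854))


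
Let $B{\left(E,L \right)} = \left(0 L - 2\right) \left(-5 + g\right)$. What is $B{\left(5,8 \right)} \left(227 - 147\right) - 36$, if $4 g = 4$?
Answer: $604$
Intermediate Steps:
$g = 1$ ($g = \frac{1}{4} \cdot 4 = 1$)
$B{\left(E,L \right)} = 8$ ($B{\left(E,L \right)} = \left(0 L - 2\right) \left(-5 + 1\right) = \left(0 - 2\right) \left(-4\right) = \left(-2\right) \left(-4\right) = 8$)
$B{\left(5,8 \right)} \left(227 - 147\right) - 36 = 8 \left(227 - 147\right) - 36 = 8 \cdot 80 - 36 = 640 - 36 = 604$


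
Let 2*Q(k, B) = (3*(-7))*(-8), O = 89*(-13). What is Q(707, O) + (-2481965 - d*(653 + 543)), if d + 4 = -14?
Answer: -2460353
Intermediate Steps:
d = -18 (d = -4 - 14 = -18)
O = -1157
Q(k, B) = 84 (Q(k, B) = ((3*(-7))*(-8))/2 = (-21*(-8))/2 = (1/2)*168 = 84)
Q(707, O) + (-2481965 - d*(653 + 543)) = 84 + (-2481965 - (-18)*(653 + 543)) = 84 + (-2481965 - (-18)*1196) = 84 + (-2481965 - 1*(-21528)) = 84 + (-2481965 + 21528) = 84 - 2460437 = -2460353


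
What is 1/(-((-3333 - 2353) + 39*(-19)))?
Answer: 1/6427 ≈ 0.00015559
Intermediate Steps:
1/(-((-3333 - 2353) + 39*(-19))) = 1/(-(-5686 - 741)) = 1/(-1*(-6427)) = 1/6427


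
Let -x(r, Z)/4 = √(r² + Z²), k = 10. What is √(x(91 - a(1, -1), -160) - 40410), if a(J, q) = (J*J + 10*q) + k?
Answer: √(-40410 - 40*√337) ≈ 202.84*I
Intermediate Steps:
a(J, q) = 10 + J² + 10*q (a(J, q) = (J*J + 10*q) + 10 = (J² + 10*q) + 10 = 10 + J² + 10*q)
x(r, Z) = -4*√(Z² + r²) (x(r, Z) = -4*√(r² + Z²) = -4*√(Z² + r²))
√(x(91 - a(1, -1), -160) - 40410) = √(-4*√((-160)² + (91 - (10 + 1² + 10*(-1)))²) - 40410) = √(-4*√(25600 + (91 - (10 + 1 - 10))²) - 40410) = √(-4*√(25600 + (91 - 1*1)²) - 40410) = √(-4*√(25600 + (91 - 1)²) - 40410) = √(-4*√(25600 + 90²) - 40410) = √(-4*√(25600 + 8100) - 40410) = √(-40*√337 - 40410) = √(-40410 - 40*√337)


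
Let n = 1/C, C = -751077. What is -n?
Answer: 1/751077 ≈ 1.3314e-6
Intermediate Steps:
n = -1/751077 (n = 1/(-751077) = -1/751077 ≈ -1.3314e-6)
-n = -1*(-1/751077) = 1/751077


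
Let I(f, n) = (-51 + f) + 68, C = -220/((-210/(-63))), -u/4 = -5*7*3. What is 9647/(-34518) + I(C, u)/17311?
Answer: -2190787/7760274 ≈ -0.28231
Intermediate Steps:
u = 420 (u = -4*(-5*7)*3 = -(-140)*3 = -4*(-105) = 420)
C = -66 (C = -220/((-210*(-1/63))) = -220/10/3 = -220*3/10 = -66)
I(f, n) = 17 + f
9647/(-34518) + I(C, u)/17311 = 9647/(-34518) + (17 - 66)/17311 = 9647*(-1/34518) - 49*1/17311 = -877/3138 - 7/2473 = -2190787/7760274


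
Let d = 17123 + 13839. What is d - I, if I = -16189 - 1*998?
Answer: 48149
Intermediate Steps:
d = 30962
I = -17187 (I = -16189 - 998 = -17187)
d - I = 30962 - 1*(-17187) = 30962 + 17187 = 48149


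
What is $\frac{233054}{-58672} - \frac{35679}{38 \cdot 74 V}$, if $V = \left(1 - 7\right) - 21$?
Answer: $- \frac{34212793}{9768888} \approx -3.5022$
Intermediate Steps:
$V = -27$ ($V = -6 - 21 = -27$)
$\frac{233054}{-58672} - \frac{35679}{38 \cdot 74 V} = \frac{233054}{-58672} - \frac{35679}{38 \cdot 74 \left(-27\right)} = 233054 \left(- \frac{1}{58672}\right) - \frac{35679}{2812 \left(-27\right)} = - \frac{6133}{1544} - \frac{35679}{-75924} = - \frac{6133}{1544} - - \frac{11893}{25308} = - \frac{6133}{1544} + \frac{11893}{25308} = - \frac{34212793}{9768888}$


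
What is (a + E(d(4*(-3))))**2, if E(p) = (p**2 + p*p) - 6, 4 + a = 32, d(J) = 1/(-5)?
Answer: 304704/625 ≈ 487.53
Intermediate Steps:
d(J) = -1/5
a = 28 (a = -4 + 32 = 28)
E(p) = -6 + 2*p**2 (E(p) = (p**2 + p**2) - 6 = 2*p**2 - 6 = -6 + 2*p**2)
(a + E(d(4*(-3))))**2 = (28 + (-6 + 2*(-1/5)**2))**2 = (28 + (-6 + 2*(1/25)))**2 = (28 + (-6 + 2/25))**2 = (28 - 148/25)**2 = (552/25)**2 = 304704/625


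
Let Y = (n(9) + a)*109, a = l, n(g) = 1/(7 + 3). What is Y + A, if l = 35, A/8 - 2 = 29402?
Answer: 2390579/10 ≈ 2.3906e+5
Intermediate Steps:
n(g) = ⅒ (n(g) = 1/10 = ⅒)
A = 235232 (A = 16 + 8*29402 = 16 + 235216 = 235232)
a = 35
Y = 38259/10 (Y = (⅒ + 35)*109 = (351/10)*109 = 38259/10 ≈ 3825.9)
Y + A = 38259/10 + 235232 = 2390579/10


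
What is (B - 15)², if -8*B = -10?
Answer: 3025/16 ≈ 189.06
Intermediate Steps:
B = 5/4 (B = -⅛*(-10) = 5/4 ≈ 1.2500)
(B - 15)² = (5/4 - 15)² = (-55/4)² = 3025/16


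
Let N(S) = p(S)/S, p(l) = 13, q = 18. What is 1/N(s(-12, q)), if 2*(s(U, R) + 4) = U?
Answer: -10/13 ≈ -0.76923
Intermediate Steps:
s(U, R) = -4 + U/2
N(S) = 13/S
1/N(s(-12, q)) = 1/(13/(-4 + (1/2)*(-12))) = 1/(13/(-4 - 6)) = 1/(13/(-10)) = 1/(13*(-1/10)) = 1/(-13/10) = -10/13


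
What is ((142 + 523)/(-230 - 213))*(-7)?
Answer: 4655/443 ≈ 10.508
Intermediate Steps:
((142 + 523)/(-230 - 213))*(-7) = (665/(-443))*(-7) = (665*(-1/443))*(-7) = -665/443*(-7) = 4655/443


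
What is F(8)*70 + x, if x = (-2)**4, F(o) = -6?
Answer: -404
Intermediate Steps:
x = 16
F(8)*70 + x = -6*70 + 16 = -420 + 16 = -404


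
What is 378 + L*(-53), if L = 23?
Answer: -841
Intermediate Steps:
378 + L*(-53) = 378 + 23*(-53) = 378 - 1219 = -841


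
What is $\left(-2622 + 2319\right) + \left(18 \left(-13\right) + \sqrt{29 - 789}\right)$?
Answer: $-537 + 2 i \sqrt{190} \approx -537.0 + 27.568 i$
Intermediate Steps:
$\left(-2622 + 2319\right) + \left(18 \left(-13\right) + \sqrt{29 - 789}\right) = -303 - \left(234 - \sqrt{-760}\right) = -303 - \left(234 - 2 i \sqrt{190}\right) = -537 + 2 i \sqrt{190}$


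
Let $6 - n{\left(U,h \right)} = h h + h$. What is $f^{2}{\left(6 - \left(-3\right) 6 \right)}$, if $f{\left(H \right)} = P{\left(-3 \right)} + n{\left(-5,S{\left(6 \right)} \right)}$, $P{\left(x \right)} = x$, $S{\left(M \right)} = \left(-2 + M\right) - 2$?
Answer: $9$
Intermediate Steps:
$S{\left(M \right)} = -4 + M$
$n{\left(U,h \right)} = 6 - h - h^{2}$ ($n{\left(U,h \right)} = 6 - \left(h h + h\right) = 6 - \left(h^{2} + h\right) = 6 - \left(h + h^{2}\right) = 6 - h - h^{2}$)
$f{\left(H \right)} = -3$ ($f{\left(H \right)} = -3 - \left(-4 + \left(-4 + 6\right)^{2}\right) = -3 - 0 = -3 + 0 = -3$)
$f^{2}{\left(6 - \left(-3\right) 6 \right)} = \left(-3\right)^{2} = 9$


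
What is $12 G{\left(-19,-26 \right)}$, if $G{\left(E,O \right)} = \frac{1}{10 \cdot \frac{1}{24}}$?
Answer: $\frac{144}{5} \approx 28.8$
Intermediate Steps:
$G{\left(E,O \right)} = \frac{12}{5}$ ($G{\left(E,O \right)} = \frac{1}{10 \cdot \frac{1}{24}} = \frac{1}{\frac{5}{12}} = \frac{12}{5}$)
$12 G{\left(-19,-26 \right)} = 12 \cdot \frac{12}{5} = \frac{144}{5}$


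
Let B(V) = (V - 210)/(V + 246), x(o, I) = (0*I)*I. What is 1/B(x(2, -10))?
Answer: -41/35 ≈ -1.1714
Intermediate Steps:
x(o, I) = 0 (x(o, I) = 0*I = 0)
B(V) = (-210 + V)/(246 + V)
1/B(x(2, -10)) = 1/((-210 + 0)/(246 + 0)) = 1/(-210/246) = 1/((1/246)*(-210)) = 1/(-35/41) = -41/35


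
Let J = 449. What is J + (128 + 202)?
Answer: 779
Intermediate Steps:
J + (128 + 202) = 449 + (128 + 202) = 449 + 330 = 779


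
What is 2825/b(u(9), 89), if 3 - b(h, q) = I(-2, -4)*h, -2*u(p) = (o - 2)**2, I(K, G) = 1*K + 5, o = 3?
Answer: 5650/9 ≈ 627.78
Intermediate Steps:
I(K, G) = 5 + K (I(K, G) = K + 5 = 5 + K)
u(p) = -1/2 (u(p) = -(3 - 2)**2/2 = -1/2*1**2 = -1/2*1 = -1/2)
b(h, q) = 3 - 3*h (b(h, q) = 3 - (5 - 2)*h = 3 - 3*h)
2825/b(u(9), 89) = 2825/(3 - 3*(-1/2)) = 2825/(3 + 3/2) = 2825/(9/2) = 2825*(2/9) = 5650/9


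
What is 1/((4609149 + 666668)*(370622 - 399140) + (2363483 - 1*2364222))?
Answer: -1/150455749945 ≈ -6.6465e-12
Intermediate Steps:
1/((4609149 + 666668)*(370622 - 399140) + (2363483 - 1*2364222)) = 1/(5275817*(-28518) + (2363483 - 2364222)) = 1/(-150455749206 - 739) = 1/(-150455749945) = -1/150455749945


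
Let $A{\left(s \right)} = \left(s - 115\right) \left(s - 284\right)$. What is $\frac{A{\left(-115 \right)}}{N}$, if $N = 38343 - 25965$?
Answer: $\frac{15295}{2063} \approx 7.414$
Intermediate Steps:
$N = 12378$
$A{\left(s \right)} = \left(-284 + s\right) \left(-115 + s\right)$ ($A{\left(s \right)} = \left(-115 + s\right) \left(-284 + s\right) = \left(-284 + s\right) \left(-115 + s\right)$)
$\frac{A{\left(-115 \right)}}{N} = \frac{32660 + \left(-115\right)^{2} - -45885}{12378} = \left(32660 + 13225 + 45885\right) \frac{1}{12378} = 91770 \cdot \frac{1}{12378} = \frac{15295}{2063}$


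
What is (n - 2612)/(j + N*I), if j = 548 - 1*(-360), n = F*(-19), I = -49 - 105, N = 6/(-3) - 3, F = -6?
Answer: -1249/839 ≈ -1.4887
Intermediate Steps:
N = -5 (N = 6*(-⅓) - 3 = -2 - 3 = -5)
I = -154
n = 114 (n = -6*(-19) = 114)
j = 908 (j = 548 + 360 = 908)
(n - 2612)/(j + N*I) = (114 - 2612)/(908 - 5*(-154)) = -2498/(908 + 770) = -2498/1678 = -2498*1/1678 = -1249/839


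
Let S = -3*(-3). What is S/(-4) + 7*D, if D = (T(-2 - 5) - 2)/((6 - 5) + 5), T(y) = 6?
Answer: 29/12 ≈ 2.4167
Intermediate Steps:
S = 9
D = ⅔ (D = (6 - 2)/((6 - 5) + 5) = 4/(1 + 5) = 4/6 = 4*(⅙) = ⅔ ≈ 0.66667)
S/(-4) + 7*D = 9/(-4) + 7*(⅔) = 9*(-¼) + 14/3 = -9/4 + 14/3 = 29/12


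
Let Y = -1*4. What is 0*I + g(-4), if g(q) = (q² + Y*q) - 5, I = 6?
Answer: 27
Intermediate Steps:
Y = -4
g(q) = -5 + q² - 4*q (g(q) = (q² - 4*q) - 5 = -5 + q² - 4*q)
0*I + g(-4) = 0*6 + (-5 + (-4)² - 4*(-4)) = 0 + (-5 + 16 + 16) = 0 + 27 = 27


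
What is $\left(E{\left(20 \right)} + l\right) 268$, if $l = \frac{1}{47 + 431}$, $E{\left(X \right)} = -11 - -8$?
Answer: $- \frac{192022}{239} \approx -803.44$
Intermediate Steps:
$E{\left(X \right)} = -3$ ($E{\left(X \right)} = -11 + 8 = -3$)
$l = \frac{1}{478} \approx 0.002092$
$\left(E{\left(20 \right)} + l\right) 268 = \left(-3 + \frac{1}{478}\right) 268 = \left(- \frac{1433}{478}\right) 268 = - \frac{192022}{239}$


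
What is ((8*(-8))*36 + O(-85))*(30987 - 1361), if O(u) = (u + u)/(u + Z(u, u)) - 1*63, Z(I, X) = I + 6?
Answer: -2873855317/41 ≈ -7.0094e+7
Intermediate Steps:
Z(I, X) = 6 + I
O(u) = -63 + 2*u/(6 + 2*u) (O(u) = (u + u)/(u + (6 + u)) - 1*63 = (2*u)/(6 + 2*u) - 63 = 2*u/(6 + 2*u) - 63 = -63 + 2*u/(6 + 2*u))
((8*(-8))*36 + O(-85))*(30987 - 1361) = ((8*(-8))*36 + (-189 - 62*(-85))/(3 - 85))*(30987 - 1361) = (-64*36 + (-189 + 5270)/(-82))*29626 = (-2304 - 1/82*5081)*29626 = (-2304 - 5081/82)*29626 = -194009/82*29626 = -2873855317/41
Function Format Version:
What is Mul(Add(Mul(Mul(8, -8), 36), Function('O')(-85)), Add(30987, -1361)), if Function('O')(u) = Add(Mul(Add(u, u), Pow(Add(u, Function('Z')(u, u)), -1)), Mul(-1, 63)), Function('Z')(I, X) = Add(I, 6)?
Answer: Rational(-2873855317, 41) ≈ -7.0094e+7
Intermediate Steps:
Function('Z')(I, X) = Add(6, I)
Function('O')(u) = Add(-63, Mul(2, u, Pow(Add(6, Mul(2, u)), -1))) (Function('O')(u) = Add(Mul(Add(u, u), Pow(Add(u, Add(6, u)), -1)), Mul(-1, 63)) = Add(Mul(Mul(2, u), Pow(Add(6, Mul(2, u)), -1)), -63) = Add(Mul(2, u, Pow(Add(6, Mul(2, u)), -1)), -63) = Add(-63, Mul(2, u, Pow(Add(6, Mul(2, u)), -1))))
Mul(Add(Mul(Mul(8, -8), 36), Function('O')(-85)), Add(30987, -1361)) = Mul(Add(Mul(Mul(8, -8), 36), Mul(Pow(Add(3, -85), -1), Add(-189, Mul(-62, -85)))), Add(30987, -1361)) = Mul(Add(Mul(-64, 36), Mul(Pow(-82, -1), Add(-189, 5270))), 29626) = Mul(Add(-2304, Mul(Rational(-1, 82), 5081)), 29626) = Mul(Add(-2304, Rational(-5081, 82)), 29626) = Mul(Rational(-194009, 82), 29626) = Rational(-2873855317, 41)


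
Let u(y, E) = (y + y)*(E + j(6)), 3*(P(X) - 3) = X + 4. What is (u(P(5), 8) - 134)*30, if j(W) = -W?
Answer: -3300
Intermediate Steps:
P(X) = 13/3 + X/3 (P(X) = 3 + (X + 4)/3 = 3 + (4 + X)/3 = 3 + (4/3 + X/3) = 13/3 + X/3)
u(y, E) = 2*y*(-6 + E) (u(y, E) = (y + y)*(E - 1*6) = (2*y)*(E - 6) = (2*y)*(-6 + E) = 2*y*(-6 + E))
(u(P(5), 8) - 134)*30 = (2*(13/3 + (1/3)*5)*(-6 + 8) - 134)*30 = (2*(13/3 + 5/3)*2 - 134)*30 = (2*6*2 - 134)*30 = (24 - 134)*30 = -110*30 = -3300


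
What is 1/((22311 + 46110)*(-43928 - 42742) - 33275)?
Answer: -1/5930081345 ≈ -1.6863e-10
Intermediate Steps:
1/((22311 + 46110)*(-43928 - 42742) - 33275) = 1/(68421*(-86670) - 33275) = 1/(-5930048070 - 33275) = 1/(-5930081345) = -1/5930081345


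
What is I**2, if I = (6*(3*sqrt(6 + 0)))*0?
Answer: 0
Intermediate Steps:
I = 0 (I = (6*(3*sqrt(6)))*0 = (18*sqrt(6))*0 = 0)
I**2 = 0**2 = 0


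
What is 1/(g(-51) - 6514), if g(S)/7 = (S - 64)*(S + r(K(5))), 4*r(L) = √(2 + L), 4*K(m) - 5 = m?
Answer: 1105312/38172749567 + 9660*√2/38172749567 ≈ 2.9313e-5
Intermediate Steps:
K(m) = 5/4 + m/4
r(L) = √(2 + L)/4
g(S) = 7*(-64 + S)*(S + 3*√2/8) (g(S) = 7*((S - 64)*(S + √(2 + (5/4 + (¼)*5))/4)) = 7*((-64 + S)*(S + √(2 + (5/4 + 5/4))/4)) = 7*((-64 + S)*(S + √(2 + 5/2)/4)) = 7*((-64 + S)*(S + √(9/2)/4)) = 7*((-64 + S)*(S + (3*√2/2)/4)) = 7*((-64 + S)*(S + 3*√2/8)) = 7*(-64 + S)*(S + 3*√2/8))
1/(g(-51) - 6514) = 1/((-448*(-51) - 168*√2 + 7*(-51)² + (21/8)*(-51)*√2) - 6514) = 1/((22848 - 168*√2 + 7*2601 - 1071*√2/8) - 6514) = 1/((22848 - 168*√2 + 18207 - 1071*√2/8) - 6514) = 1/((41055 - 2415*√2/8) - 6514) = 1/(34541 - 2415*√2/8)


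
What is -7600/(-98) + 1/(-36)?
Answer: 136751/1764 ≈ 77.523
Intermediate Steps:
-7600/(-98) + 1/(-36) = -7600*(-1)/98 - 1/36 = -95*(-40/49) - 1/36 = 3800/49 - 1/36 = 136751/1764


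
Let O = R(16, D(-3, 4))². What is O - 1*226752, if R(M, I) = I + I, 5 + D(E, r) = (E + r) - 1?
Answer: -226652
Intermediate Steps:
D(E, r) = -6 + E + r (D(E, r) = -5 + ((E + r) - 1) = -5 + (-1 + E + r) = -6 + E + r)
R(M, I) = 2*I
O = 100 (O = (2*(-6 - 3 + 4))² = (2*(-5))² = (-10)² = 100)
O - 1*226752 = 100 - 1*226752 = 100 - 226752 = -226652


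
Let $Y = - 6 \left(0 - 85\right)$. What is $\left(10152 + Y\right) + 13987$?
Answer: $24649$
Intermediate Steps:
$Y = 510$ ($Y = \left(-6\right) \left(-85\right) = 510$)
$\left(10152 + Y\right) + 13987 = \left(10152 + 510\right) + 13987 = 10662 + 13987 = 24649$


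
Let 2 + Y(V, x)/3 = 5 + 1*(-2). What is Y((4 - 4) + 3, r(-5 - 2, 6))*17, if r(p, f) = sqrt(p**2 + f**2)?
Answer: 51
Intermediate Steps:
r(p, f) = sqrt(f**2 + p**2)
Y(V, x) = 3 (Y(V, x) = -6 + 3*(5 + 1*(-2)) = -6 + 3*(5 - 2) = -6 + 3*3 = -6 + 9 = 3)
Y((4 - 4) + 3, r(-5 - 2, 6))*17 = 3*17 = 51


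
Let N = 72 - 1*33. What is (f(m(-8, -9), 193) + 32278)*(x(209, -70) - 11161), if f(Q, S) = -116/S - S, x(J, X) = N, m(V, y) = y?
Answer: -68870638258/193 ≈ -3.5684e+8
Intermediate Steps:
N = 39 (N = 72 - 33 = 39)
x(J, X) = 39
f(Q, S) = -S - 116/S
(f(m(-8, -9), 193) + 32278)*(x(209, -70) - 11161) = ((-1*193 - 116/193) + 32278)*(39 - 11161) = ((-193 - 116*1/193) + 32278)*(-11122) = ((-193 - 116/193) + 32278)*(-11122) = (-37365/193 + 32278)*(-11122) = (6192289/193)*(-11122) = -68870638258/193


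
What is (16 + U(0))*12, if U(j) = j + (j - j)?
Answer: 192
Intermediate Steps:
U(j) = j (U(j) = j + 0 = j)
(16 + U(0))*12 = (16 + 0)*12 = 16*12 = 192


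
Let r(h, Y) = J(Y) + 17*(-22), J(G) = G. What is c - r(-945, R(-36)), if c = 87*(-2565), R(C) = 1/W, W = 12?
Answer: -2673373/12 ≈ -2.2278e+5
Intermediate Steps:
R(C) = 1/12
r(h, Y) = -374 + Y (r(h, Y) = Y + 17*(-22) = Y - 374 = -374 + Y)
c = -223155
c - r(-945, R(-36)) = -223155 - (-374 + 1/12) = -223155 - 1*(-4487/12) = -223155 + 4487/12 = -2673373/12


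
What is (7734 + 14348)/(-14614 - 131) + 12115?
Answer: 178613593/14745 ≈ 12114.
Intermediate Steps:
(7734 + 14348)/(-14614 - 131) + 12115 = 22082/(-14745) + 12115 = 22082*(-1/14745) + 12115 = -22082/14745 + 12115 = 178613593/14745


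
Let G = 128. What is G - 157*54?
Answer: -8350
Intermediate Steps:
G - 157*54 = 128 - 157*54 = 128 - 8478 = -8350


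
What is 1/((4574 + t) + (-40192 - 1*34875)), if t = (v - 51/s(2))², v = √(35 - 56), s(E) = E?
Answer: 4*I/(-279455*I + 204*√21) ≈ -1.4313e-5 + 4.7882e-8*I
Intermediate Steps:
v = I*√21 (v = √(-21) = I*√21 ≈ 4.5826*I)
t = (-51/2 + I*√21)² (t = (I*√21 - 51/2)² = (-51/2 + I*√21)² ≈ 629.25 - 233.71*I)
1/((4574 + t) + (-40192 - 1*34875)) = 1/((4574 + (2517/4 - 51*I*√21)) + (-40192 - 1*34875)) = 1/((20813/4 - 51*I*√21) + (-40192 - 34875)) = 1/((20813/4 - 51*I*√21) - 75067) = 1/(-279455/4 - 51*I*√21)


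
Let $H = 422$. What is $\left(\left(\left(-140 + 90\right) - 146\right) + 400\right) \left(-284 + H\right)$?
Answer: $28152$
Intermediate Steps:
$\left(\left(\left(-140 + 90\right) - 146\right) + 400\right) \left(-284 + H\right) = \left(\left(\left(-140 + 90\right) - 146\right) + 400\right) \left(-284 + 422\right) = \left(\left(-50 - 146\right) + 400\right) 138 = \left(-196 + 400\right) 138 = 204 \cdot 138 = 28152$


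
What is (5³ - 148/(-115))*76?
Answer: 1103748/115 ≈ 9597.8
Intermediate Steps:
(5³ - 148/(-115))*76 = (125 - 148*(-1/115))*76 = (125 + 148/115)*76 = (14523/115)*76 = 1103748/115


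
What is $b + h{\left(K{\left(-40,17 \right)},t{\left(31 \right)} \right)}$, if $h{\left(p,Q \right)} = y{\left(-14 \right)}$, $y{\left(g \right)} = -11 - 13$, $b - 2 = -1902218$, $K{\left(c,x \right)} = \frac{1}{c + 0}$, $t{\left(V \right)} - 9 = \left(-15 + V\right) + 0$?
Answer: $-1902240$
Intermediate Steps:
$t{\left(V \right)} = -6 + V$ ($t{\left(V \right)} = 9 + \left(\left(-15 + V\right) + 0\right) = 9 + \left(-15 + V\right) = -6 + V$)
$K{\left(c,x \right)} = \frac{1}{c}$
$b = -1902216$ ($b = 2 - 1902218 = -1902216$)
$y{\left(g \right)} = -24$ ($y{\left(g \right)} = -11 - 13 = -24$)
$h{\left(p,Q \right)} = -24$
$b + h{\left(K{\left(-40,17 \right)},t{\left(31 \right)} \right)} = -1902216 - 24 = -1902240$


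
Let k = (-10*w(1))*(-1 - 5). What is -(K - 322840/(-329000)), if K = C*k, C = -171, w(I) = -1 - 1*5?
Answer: -72334153/1175 ≈ -61561.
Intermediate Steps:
w(I) = -6 (w(I) = -1 - 5 = -6)
k = -360 (k = (-10*(-6))*(-1 - 5) = 60*(-6) = -360)
K = 61560 (K = -171*(-360) = 61560)
-(K - 322840/(-329000)) = -(61560 - 322840/(-329000)) = -(61560 - 322840*(-1)/329000) = -(61560 - 1*(-1153/1175)) = -(61560 + 1153/1175) = -1*72334153/1175 = -72334153/1175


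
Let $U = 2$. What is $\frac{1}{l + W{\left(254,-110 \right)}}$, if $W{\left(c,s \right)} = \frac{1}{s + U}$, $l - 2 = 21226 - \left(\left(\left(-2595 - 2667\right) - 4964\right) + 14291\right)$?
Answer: $\frac{108}{1853603} \approx 5.8265 \cdot 10^{-5}$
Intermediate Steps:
$l = 17163$ ($l = 2 + \left(21226 - \left(\left(\left(-2595 - 2667\right) - 4964\right) + 14291\right)\right) = 2 + \left(21226 - \left(\left(-5262 - 4964\right) + 14291\right)\right) = 2 + \left(21226 - \left(-10226 + 14291\right)\right) = 2 + \left(21226 - 4065\right) = 2 + 17161 = 17163$)
$W{\left(c,s \right)} = \frac{1}{2 + s}$ ($W{\left(c,s \right)} = \frac{1}{s + 2} = \frac{1}{2 + s}$)
$\frac{1}{l + W{\left(254,-110 \right)}} = \frac{1}{17163 + \frac{1}{2 - 110}} = \frac{1}{17163 + \frac{1}{-108}} = \frac{1}{17163 - \frac{1}{108}} = \frac{1}{\frac{1853603}{108}} = \frac{108}{1853603}$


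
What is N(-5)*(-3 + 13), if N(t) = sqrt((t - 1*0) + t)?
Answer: 10*I*sqrt(10) ≈ 31.623*I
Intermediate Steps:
N(t) = sqrt(2)*sqrt(t) (N(t) = sqrt((t + 0) + t) = sqrt(t + t) = sqrt(2*t) = sqrt(2)*sqrt(t))
N(-5)*(-3 + 13) = (sqrt(2)*sqrt(-5))*(-3 + 13) = (sqrt(2)*(I*sqrt(5)))*10 = (I*sqrt(10))*10 = 10*I*sqrt(10)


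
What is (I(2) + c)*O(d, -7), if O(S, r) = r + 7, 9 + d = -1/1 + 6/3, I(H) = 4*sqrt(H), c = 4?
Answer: 0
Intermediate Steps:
d = -8 (d = -9 + (-1/1 + 6/3) = -9 + (-1*1 + 6*(1/3)) = -9 + (-1 + 2) = -9 + 1 = -8)
O(S, r) = 7 + r
(I(2) + c)*O(d, -7) = (4*sqrt(2) + 4)*(7 - 7) = (4 + 4*sqrt(2))*0 = 0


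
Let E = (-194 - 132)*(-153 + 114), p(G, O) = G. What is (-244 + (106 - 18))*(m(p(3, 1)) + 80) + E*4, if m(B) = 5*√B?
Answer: 38376 - 780*√3 ≈ 37025.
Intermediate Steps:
E = 12714 (E = -326*(-39) = 12714)
(-244 + (106 - 18))*(m(p(3, 1)) + 80) + E*4 = (-244 + (106 - 18))*(5*√3 + 80) + 12714*4 = (-244 + 88)*(80 + 5*√3) + 50856 = -156*(80 + 5*√3) + 50856 = (-12480 - 780*√3) + 50856 = 38376 - 780*√3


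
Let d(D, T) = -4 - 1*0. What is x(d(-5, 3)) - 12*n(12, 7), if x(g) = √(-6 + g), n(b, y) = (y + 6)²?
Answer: -2028 + I*√10 ≈ -2028.0 + 3.1623*I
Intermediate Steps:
d(D, T) = -4 (d(D, T) = -4 + 0 = -4)
n(b, y) = (6 + y)²
x(d(-5, 3)) - 12*n(12, 7) = √(-6 - 4) - 12*(6 + 7)² = √(-10) - 12*13² = I*√10 - 12*169 = I*√10 - 2028 = -2028 + I*√10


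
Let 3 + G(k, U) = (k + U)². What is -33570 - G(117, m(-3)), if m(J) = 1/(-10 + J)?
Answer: -7983223/169 ≈ -47238.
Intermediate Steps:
G(k, U) = -3 + (U + k)² (G(k, U) = -3 + (k + U)² = -3 + (U + k)²)
-33570 - G(117, m(-3)) = -33570 - (-3 + (1/(-10 - 3) + 117)²) = -33570 - (-3 + (1/(-13) + 117)²) = -33570 - (-3 + (-1/13 + 117)²) = -33570 - (-3 + (1520/13)²) = -33570 - (-3 + 2310400/169) = -33570 - 1*2309893/169 = -33570 - 2309893/169 = -7983223/169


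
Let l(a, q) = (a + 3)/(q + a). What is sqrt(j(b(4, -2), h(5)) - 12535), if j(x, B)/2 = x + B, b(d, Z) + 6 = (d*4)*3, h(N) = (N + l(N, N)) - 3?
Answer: I*sqrt(311135)/5 ≈ 111.56*I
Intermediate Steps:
l(a, q) = (3 + a)/(a + q)
h(N) = -3 + N + (3 + N)/(2*N) (h(N) = (N + (3 + N)/(N + N)) - 3 = (N + (3 + N)/((2*N))) - 3 = (N + (1/(2*N))*(3 + N)) - 3 = (N + (3 + N)/(2*N)) - 3 = -3 + N + (3 + N)/(2*N))
b(d, Z) = -6 + 12*d (b(d, Z) = -6 + (d*4)*3 = -6 + (4*d)*3 = -6 + 12*d)
j(x, B) = 2*B + 2*x (j(x, B) = 2*(x + B) = 2*(B + x) = 2*B + 2*x)
sqrt(j(b(4, -2), h(5)) - 12535) = sqrt((2*(-5/2 + 5 + (3/2)/5) + 2*(-6 + 12*4)) - 12535) = sqrt((2*(-5/2 + 5 + (3/2)*(1/5)) + 2*(-6 + 48)) - 12535) = sqrt((2*(-5/2 + 5 + 3/10) + 2*42) - 12535) = sqrt((2*(14/5) + 84) - 12535) = sqrt((28/5 + 84) - 12535) = sqrt(448/5 - 12535) = sqrt(-62227/5) = I*sqrt(311135)/5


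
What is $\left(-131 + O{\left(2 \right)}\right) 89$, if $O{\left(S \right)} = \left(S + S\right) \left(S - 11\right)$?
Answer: $-14863$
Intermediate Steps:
$O{\left(S \right)} = 2 S \left(-11 + S\right)$
$\left(-131 + O{\left(2 \right)}\right) 89 = \left(-131 + 2 \cdot 2 \left(-11 + 2\right)\right) 89 = \left(-131 + 2 \cdot 2 \left(-9\right)\right) 89 = \left(-131 - 36\right) 89 = \left(-167\right) 89 = -14863$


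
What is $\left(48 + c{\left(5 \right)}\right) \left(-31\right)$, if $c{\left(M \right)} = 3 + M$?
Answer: $-1736$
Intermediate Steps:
$\left(48 + c{\left(5 \right)}\right) \left(-31\right) = \left(48 + \left(3 + 5\right)\right) \left(-31\right) = \left(48 + 8\right) \left(-31\right) = 56 \left(-31\right) = -1736$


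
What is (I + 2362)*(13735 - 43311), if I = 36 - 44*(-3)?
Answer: -74827280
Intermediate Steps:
I = 168 (I = 36 + 132 = 168)
(I + 2362)*(13735 - 43311) = (168 + 2362)*(13735 - 43311) = 2530*(-29576) = -74827280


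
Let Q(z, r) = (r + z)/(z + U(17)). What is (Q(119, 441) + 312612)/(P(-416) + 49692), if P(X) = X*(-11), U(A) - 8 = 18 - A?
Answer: 2500931/434144 ≈ 5.7606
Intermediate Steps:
U(A) = 26 - A (U(A) = 8 + (18 - A) = 26 - A)
Q(z, r) = (r + z)/(9 + z) (Q(z, r) = (r + z)/(z + (26 - 1*17)) = (r + z)/(z + (26 - 17)) = (r + z)/(z + 9) = (r + z)/(9 + z))
P(X) = -11*X
(Q(119, 441) + 312612)/(P(-416) + 49692) = ((441 + 119)/(9 + 119) + 312612)/(-11*(-416) + 49692) = (560/128 + 312612)/(4576 + 49692) = ((1/128)*560 + 312612)/54268 = (35/8 + 312612)*(1/54268) = (2500931/8)*(1/54268) = 2500931/434144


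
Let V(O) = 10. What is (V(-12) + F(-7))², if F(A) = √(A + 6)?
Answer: (10 + I)² ≈ 99.0 + 20.0*I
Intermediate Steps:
F(A) = √(6 + A)
(V(-12) + F(-7))² = (10 + √(6 - 7))² = (10 + √(-1))² = (10 + I)²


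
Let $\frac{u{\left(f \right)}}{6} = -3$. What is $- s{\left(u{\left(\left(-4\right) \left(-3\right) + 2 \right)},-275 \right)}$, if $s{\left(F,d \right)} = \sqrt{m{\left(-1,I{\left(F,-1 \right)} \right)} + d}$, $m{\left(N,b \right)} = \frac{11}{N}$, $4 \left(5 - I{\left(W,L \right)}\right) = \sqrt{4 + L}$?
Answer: $- i \sqrt{286} \approx - 16.912 i$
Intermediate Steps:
$I{\left(W,L \right)} = 5 - \frac{\sqrt{4 + L}}{4}$
$u{\left(f \right)} = -18$ ($u{\left(f \right)} = 6 \left(-3\right) = -18$)
$s{\left(F,d \right)} = \sqrt{-11 + d}$ ($s{\left(F,d \right)} = \sqrt{\frac{11}{-1} + d} = \sqrt{11 \left(-1\right) + d} = \sqrt{-11 + d}$)
$- s{\left(u{\left(\left(-4\right) \left(-3\right) + 2 \right)},-275 \right)} = - \sqrt{-11 - 275} = - \sqrt{-286} = - i \sqrt{286}$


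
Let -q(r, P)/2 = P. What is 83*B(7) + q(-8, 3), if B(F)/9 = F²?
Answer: 36597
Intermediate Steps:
q(r, P) = -2*P
B(F) = 9*F²
83*B(7) + q(-8, 3) = 83*(9*7²) - 2*3 = 83*(9*49) - 6 = 83*441 - 6 = 36603 - 6 = 36597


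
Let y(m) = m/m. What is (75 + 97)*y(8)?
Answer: 172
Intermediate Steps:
y(m) = 1
(75 + 97)*y(8) = (75 + 97)*1 = 172*1 = 172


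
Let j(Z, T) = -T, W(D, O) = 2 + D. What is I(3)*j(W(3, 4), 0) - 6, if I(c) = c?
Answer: -6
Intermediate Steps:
I(3)*j(W(3, 4), 0) - 6 = 3*(-1*0) - 6 = 3*0 - 6 = 0 - 6 = -6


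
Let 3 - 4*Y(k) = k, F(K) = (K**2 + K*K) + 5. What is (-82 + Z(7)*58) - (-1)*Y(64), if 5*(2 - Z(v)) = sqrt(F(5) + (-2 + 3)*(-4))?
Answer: 75/4 - 58*sqrt(51)/5 ≈ -64.091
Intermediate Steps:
F(K) = 5 + 2*K**2 (F(K) = (K**2 + K**2) + 5 = 2*K**2 + 5 = 5 + 2*K**2)
Y(k) = 3/4 - k/4
Z(v) = 2 - sqrt(51)/5 (Z(v) = 2 - sqrt((5 + 2*5**2) + (-2 + 3)*(-4))/5 = 2 - sqrt((5 + 2*25) + 1*(-4))/5 = 2 - sqrt((5 + 50) - 4)/5 = 2 - sqrt(55 - 4)/5 = 2 - sqrt(51)/5)
(-82 + Z(7)*58) - (-1)*Y(64) = (-82 + (2 - sqrt(51)/5)*58) - (-1)*(3/4 - 1/4*64) = (-82 + (116 - 58*sqrt(51)/5)) - (-1)*(3/4 - 16) = (34 - 58*sqrt(51)/5) - (-1)*(-61)/4 = (34 - 58*sqrt(51)/5) - 1*61/4 = (34 - 58*sqrt(51)/5) - 61/4 = 75/4 - 58*sqrt(51)/5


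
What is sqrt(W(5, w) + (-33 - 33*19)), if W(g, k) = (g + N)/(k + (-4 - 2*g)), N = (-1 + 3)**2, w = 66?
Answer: I*sqrt(446043)/26 ≈ 25.687*I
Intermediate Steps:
N = 4 (N = 2**2 = 4)
W(g, k) = (4 + g)/(-4 + k - 2*g) (W(g, k) = (g + 4)/(k + (-4 - 2*g)) = (4 + g)/(-4 + k - 2*g))
sqrt(W(5, w) + (-33 - 33*19)) = sqrt((-4 - 1*5)/(4 - 1*66 + 2*5) + (-33 - 33*19)) = sqrt((-4 - 5)/(4 - 66 + 10) + (-33 - 627)) = sqrt(-9/(-52) - 660) = sqrt(-1/52*(-9) - 660) = sqrt(9/52 - 660) = sqrt(-34311/52) = I*sqrt(446043)/26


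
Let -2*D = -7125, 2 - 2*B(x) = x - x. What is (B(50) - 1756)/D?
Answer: -234/475 ≈ -0.49263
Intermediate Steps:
B(x) = 1 (B(x) = 1 - (x - x)/2 = 1 - ½*0 = 1 + 0 = 1)
D = 7125/2 (D = -½*(-7125) = 7125/2 ≈ 3562.5)
(B(50) - 1756)/D = (1 - 1756)/(7125/2) = -1755*2/7125 = -234/475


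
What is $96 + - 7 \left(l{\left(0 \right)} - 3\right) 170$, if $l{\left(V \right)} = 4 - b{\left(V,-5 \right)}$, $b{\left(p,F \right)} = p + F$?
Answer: $-7044$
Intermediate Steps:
$b{\left(p,F \right)} = F + p$
$l{\left(V \right)} = 9 - V$ ($l{\left(V \right)} = 4 - \left(-5 + V\right) = 9 - V$)
$96 + - 7 \left(l{\left(0 \right)} - 3\right) 170 = 96 + - 7 \left(\left(9 - 0\right) - 3\right) 170 = 96 + - 7 \left(\left(9 + 0\right) - 3\right) 170 = 96 + - 7 \left(9 - 3\right) 170 = 96 + \left(-7\right) 6 \cdot 170 = 96 - 7140 = -7044$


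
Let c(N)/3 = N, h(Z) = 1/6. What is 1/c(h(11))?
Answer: 2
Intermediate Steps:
h(Z) = ⅙
c(N) = 3*N
1/c(h(11)) = 1/(3*(⅙)) = 1/(½) = 2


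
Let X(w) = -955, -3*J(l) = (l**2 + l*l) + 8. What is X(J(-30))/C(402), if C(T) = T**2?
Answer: -955/161604 ≈ -0.0059095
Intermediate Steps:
J(l) = -8/3 - 2*l**2/3 (J(l) = -((l**2 + l*l) + 8)/3 = -((l**2 + l**2) + 8)/3 = -(2*l**2 + 8)/3 = -(8 + 2*l**2)/3 = -8/3 - 2*l**2/3)
X(J(-30))/C(402) = -955/(402**2) = -955/161604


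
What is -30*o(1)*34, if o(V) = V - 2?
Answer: 1020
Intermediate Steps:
o(V) = -2 + V
-30*o(1)*34 = -30*(-2 + 1)*34 = -30*(-1)*34 = 30*34 = 1020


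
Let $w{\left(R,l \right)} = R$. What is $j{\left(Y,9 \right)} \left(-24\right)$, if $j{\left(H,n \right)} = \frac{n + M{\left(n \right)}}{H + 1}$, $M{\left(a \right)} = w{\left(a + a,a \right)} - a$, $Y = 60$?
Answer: $- \frac{432}{61} \approx -7.082$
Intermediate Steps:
$M{\left(a \right)} = a$ ($M{\left(a \right)} = \left(a + a\right) - a = 2 a - a = a$)
$j{\left(H,n \right)} = \frac{2 n}{1 + H}$ ($j{\left(H,n \right)} = \frac{n + n}{H + 1} = \frac{2 n}{1 + H}$)
$j{\left(Y,9 \right)} \left(-24\right) = 2 \cdot 9 \frac{1}{1 + 60} \left(-24\right) = 2 \cdot 9 \cdot \frac{1}{61} \left(-24\right) = \frac{18}{61} \left(-24\right) = - \frac{432}{61}$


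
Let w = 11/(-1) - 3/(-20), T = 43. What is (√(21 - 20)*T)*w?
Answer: -9331/20 ≈ -466.55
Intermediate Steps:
w = -217/20 (w = 11*(-1) - 3*(-1/20) = -11 + 3/20 = -217/20 ≈ -10.850)
(√(21 - 20)*T)*w = (√(21 - 20)*43)*(-217/20) = (√1*43)*(-217/20) = (1*43)*(-217/20) = 43*(-217/20) = -9331/20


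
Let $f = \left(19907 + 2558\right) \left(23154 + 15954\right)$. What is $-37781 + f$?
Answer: $878523439$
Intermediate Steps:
$f = 878561220$ ($f = 22465 \cdot 39108 = 878561220$)
$-37781 + f = -37781 + 878561220 = 878523439$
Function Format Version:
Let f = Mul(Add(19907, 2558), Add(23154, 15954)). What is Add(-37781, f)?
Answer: 878523439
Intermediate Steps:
f = 878561220 (f = Mul(22465, 39108) = 878561220)
Add(-37781, f) = Add(-37781, 878561220) = 878523439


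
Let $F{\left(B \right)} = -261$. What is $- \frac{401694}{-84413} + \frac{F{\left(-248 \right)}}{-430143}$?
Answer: $\frac{1175563905}{247004497} \approx 4.7593$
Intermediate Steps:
$- \frac{401694}{-84413} + \frac{F{\left(-248 \right)}}{-430143} = - \frac{401694}{-84413} - \frac{261}{-430143} = \left(-401694\right) \left(- \frac{1}{84413}\right) - - \frac{87}{143381} = \frac{401694}{84413} + \frac{87}{143381} = \frac{1175563905}{247004497}$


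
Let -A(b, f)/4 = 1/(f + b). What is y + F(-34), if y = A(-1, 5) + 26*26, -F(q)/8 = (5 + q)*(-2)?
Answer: 211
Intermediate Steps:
A(b, f) = -4/(b + f) (A(b, f) = -4/(f + b) = -4/(b + f))
F(q) = 80 + 16*q (F(q) = -8*(5 + q)*(-2) = -8*(-10 - 2*q) = 80 + 16*q)
y = 675 (y = -4/(-1 + 5) + 26*26 = -4/4 + 676 = -4*1/4 + 676 = -1 + 676 = 675)
y + F(-34) = 675 + (80 + 16*(-34)) = 675 + (80 - 544) = 675 - 464 = 211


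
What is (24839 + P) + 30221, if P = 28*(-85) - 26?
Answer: 52654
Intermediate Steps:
P = -2406 (P = -2380 - 26 = -2406)
(24839 + P) + 30221 = (24839 - 2406) + 30221 = 22433 + 30221 = 52654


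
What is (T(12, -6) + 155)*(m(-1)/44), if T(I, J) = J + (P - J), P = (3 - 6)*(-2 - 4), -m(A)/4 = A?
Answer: 173/11 ≈ 15.727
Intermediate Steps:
m(A) = -4*A
P = 18 (P = -3*(-6) = 18)
T(I, J) = 18 (T(I, J) = J + (18 - J) = 18)
(T(12, -6) + 155)*(m(-1)/44) = (18 + 155)*(-4*(-1)/44) = 173*(4*(1/44)) = 173*(1/11) = 173/11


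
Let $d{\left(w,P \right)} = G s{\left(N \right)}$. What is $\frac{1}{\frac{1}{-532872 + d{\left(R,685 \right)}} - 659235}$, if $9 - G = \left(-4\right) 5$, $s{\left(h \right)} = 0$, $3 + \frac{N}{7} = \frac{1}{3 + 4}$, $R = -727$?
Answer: $- \frac{532872}{351287872921} \approx -1.5169 \cdot 10^{-6}$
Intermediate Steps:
$N = -20$ ($N = -21 + \frac{7}{3 + 4} = -21 + \frac{7}{7} = -21 + 7 \cdot \frac{1}{7} = -21 + 1 = -20$)
$G = 29$ ($G = 9 - \left(-4\right) 5 = 9 - -20 = 9 + 20 = 29$)
$d{\left(w,P \right)} = 0$ ($d{\left(w,P \right)} = 29 \cdot 0 = 0$)
$\frac{1}{\frac{1}{-532872 + d{\left(R,685 \right)}} - 659235} = \frac{1}{\frac{1}{-532872 + 0} - 659235} = \frac{1}{\frac{1}{-532872} - 659235} = \frac{1}{- \frac{1}{532872} - 659235} = \frac{1}{- \frac{351287872921}{532872}} = - \frac{532872}{351287872921}$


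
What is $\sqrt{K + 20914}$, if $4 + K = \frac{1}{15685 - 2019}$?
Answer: $\frac{\sqrt{3905142329626}}{13666} \approx 144.6$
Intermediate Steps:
$K = - \frac{54663}{13666}$ ($K = -4 + \frac{1}{15685 - 2019} = -4 + \frac{1}{13666} = - \frac{54663}{13666} \approx -3.9999$)
$\sqrt{K + 20914} = \sqrt{- \frac{54663}{13666} + 20914} = \sqrt{\frac{285756061}{13666}} = \frac{\sqrt{3905142329626}}{13666}$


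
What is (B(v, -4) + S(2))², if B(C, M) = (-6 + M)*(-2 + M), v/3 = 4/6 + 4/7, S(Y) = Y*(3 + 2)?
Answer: 4900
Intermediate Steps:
S(Y) = 5*Y (S(Y) = Y*5 = 5*Y)
v = 26/7 (v = 3*(4/6 + 4/7) = 3*(4*(⅙) + 4*(⅐)) = 3*(⅔ + 4/7) = 3*(26/21) = 26/7 ≈ 3.7143)
(B(v, -4) + S(2))² = ((12 + (-4)² - 8*(-4)) + 5*2)² = ((12 + 16 + 32) + 10)² = (60 + 10)² = 70² = 4900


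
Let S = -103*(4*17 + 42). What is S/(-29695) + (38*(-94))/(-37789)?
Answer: 106843982/224428871 ≈ 0.47607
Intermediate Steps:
S = -11330 (S = -103*(68 + 42) = -103*110 = -11330)
S/(-29695) + (38*(-94))/(-37789) = -11330/(-29695) + (38*(-94))/(-37789) = -11330*(-1/29695) - 3572*(-1/37789) = 2266/5939 + 3572/37789 = 106843982/224428871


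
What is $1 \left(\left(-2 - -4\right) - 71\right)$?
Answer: $-69$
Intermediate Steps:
$1 \left(\left(-2 - -4\right) - 71\right) = 1 \left(\left(-2 + 4\right) - 71\right) = 1 \left(2 - 71\right) = 1 \left(-69\right) = -69$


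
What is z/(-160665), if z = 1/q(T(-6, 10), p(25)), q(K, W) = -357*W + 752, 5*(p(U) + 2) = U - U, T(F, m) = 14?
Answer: -1/235534890 ≈ -4.2457e-9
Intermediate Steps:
p(U) = -2 (p(U) = -2 + (U - U)/5 = -2 + (⅕)*0 = -2 + 0 = -2)
q(K, W) = 752 - 357*W
z = 1/1466 (z = 1/(752 - 357*(-2)) = 1/(752 + 714) = 1/1466 ≈ 0.00068213)
z/(-160665) = (1/1466)/(-160665) = (1/1466)*(-1/160665) = -1/235534890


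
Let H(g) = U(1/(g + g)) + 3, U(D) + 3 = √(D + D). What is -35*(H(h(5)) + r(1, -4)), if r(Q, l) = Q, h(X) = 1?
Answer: -70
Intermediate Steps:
U(D) = -3 + √2*√D (U(D) = -3 + √(D + D) = -3 + √(2*D) = -3 + √2*√D)
H(g) = √(1/g) (H(g) = (-3 + √2*√(1/(g + g))) + 3 = (-3 + √2*√(1/(2*g))) + 3 = (-3 + √2*(√2*√(1/g)/2)) + 3 = (-3 + √(1/g)) + 3 = √(1/g))
-35*(H(h(5)) + r(1, -4)) = -35*(√(1/1) + 1) = -35*(√1 + 1) = -35*(1 + 1) = -35*2 = -70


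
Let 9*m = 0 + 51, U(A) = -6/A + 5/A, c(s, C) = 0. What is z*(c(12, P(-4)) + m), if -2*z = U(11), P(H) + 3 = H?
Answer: 17/66 ≈ 0.25758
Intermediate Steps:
P(H) = -3 + H
U(A) = -1/A
m = 17/3 (m = (0 + 51)/9 = (⅑)*51 = 17/3 ≈ 5.6667)
z = 1/22 (z = -(-1)/(2*11) = -½*(-1/11) = 1/22 ≈ 0.045455)
z*(c(12, P(-4)) + m) = (0 + 17/3)/22 = (1/22)*(17/3) = 17/66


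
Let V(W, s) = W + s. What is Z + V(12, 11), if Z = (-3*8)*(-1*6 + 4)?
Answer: 71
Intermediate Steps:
Z = 48 (Z = -24*(-6 + 4) = -24*(-2) = 48)
Z + V(12, 11) = 48 + (12 + 11) = 48 + 23 = 71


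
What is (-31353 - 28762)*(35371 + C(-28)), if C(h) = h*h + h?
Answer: -2171774605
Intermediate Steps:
C(h) = h + h**2 (C(h) = h**2 + h = h + h**2)
(-31353 - 28762)*(35371 + C(-28)) = (-31353 - 28762)*(35371 - 28*(1 - 28)) = -60115*(35371 - 28*(-27)) = -60115*(35371 + 756) = -60115*36127 = -2171774605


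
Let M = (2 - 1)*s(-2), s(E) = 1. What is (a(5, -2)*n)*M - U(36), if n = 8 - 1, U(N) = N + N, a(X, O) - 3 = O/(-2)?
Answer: -44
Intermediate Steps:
a(X, O) = 3 - O/2 (a(X, O) = 3 + O/(-2) = 3 + O*(-½) = 3 - O/2)
U(N) = 2*N
n = 7
M = 1 (M = (2 - 1)*1 = 1*1 = 1)
(a(5, -2)*n)*M - U(36) = ((3 - ½*(-2))*7)*1 - 2*36 = ((3 + 1)*7)*1 - 1*72 = (4*7)*1 - 72 = 28*1 - 72 = 28 - 72 = -44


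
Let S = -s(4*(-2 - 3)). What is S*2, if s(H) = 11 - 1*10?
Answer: -2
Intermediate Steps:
s(H) = 1 (s(H) = 11 - 10 = 1)
S = -1 (S = -1*1 = -1)
S*2 = -1*2 = -2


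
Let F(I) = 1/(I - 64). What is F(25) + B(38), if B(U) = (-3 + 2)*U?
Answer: -1483/39 ≈ -38.026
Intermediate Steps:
B(U) = -U
F(I) = 1/(-64 + I)
F(25) + B(38) = 1/(-64 + 25) - 1*38 = 1/(-39) - 38 = -1/39 - 38 = -1483/39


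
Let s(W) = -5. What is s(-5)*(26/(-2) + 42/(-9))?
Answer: 265/3 ≈ 88.333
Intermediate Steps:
s(-5)*(26/(-2) + 42/(-9)) = -5*(26/(-2) + 42/(-9)) = -5*(26*(-1/2) + 42*(-1/9)) = -5*(-13 - 14/3) = -5*(-53/3) = 265/3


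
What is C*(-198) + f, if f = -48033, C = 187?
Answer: -85059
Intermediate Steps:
C*(-198) + f = 187*(-198) - 48033 = -37026 - 48033 = -85059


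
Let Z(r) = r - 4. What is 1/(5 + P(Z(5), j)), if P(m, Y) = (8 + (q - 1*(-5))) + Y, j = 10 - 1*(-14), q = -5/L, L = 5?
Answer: 1/41 ≈ 0.024390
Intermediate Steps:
q = -1 (q = -5/5 = -5*⅕ = -1)
j = 24 (j = 10 + 14 = 24)
Z(r) = -4 + r
P(m, Y) = 12 + Y (P(m, Y) = (8 + (-1 - 1*(-5))) + Y = (8 + (-1 + 5)) + Y = (8 + 4) + Y = 12 + Y)
1/(5 + P(Z(5), j)) = 1/(5 + (12 + 24)) = 1/(5 + 36) = 1/41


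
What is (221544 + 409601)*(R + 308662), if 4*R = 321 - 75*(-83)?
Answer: 391686693565/2 ≈ 1.9584e+11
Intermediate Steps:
R = 3273/2 (R = (321 - 75*(-83))/4 = (321 + 6225)/4 = (1/4)*6546 = 3273/2 ≈ 1636.5)
(221544 + 409601)*(R + 308662) = (221544 + 409601)*(3273/2 + 308662) = 631145*(620597/2) = 391686693565/2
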